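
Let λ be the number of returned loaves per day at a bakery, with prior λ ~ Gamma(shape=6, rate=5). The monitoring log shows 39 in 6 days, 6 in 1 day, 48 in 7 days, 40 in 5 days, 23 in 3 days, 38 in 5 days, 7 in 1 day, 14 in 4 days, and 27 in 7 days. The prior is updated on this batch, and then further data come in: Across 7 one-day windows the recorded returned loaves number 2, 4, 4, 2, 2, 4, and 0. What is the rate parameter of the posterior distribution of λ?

Total count: 39 + 6 + 48 + 40 + 23 + 38 + 7 + 14 + 27 = 242.
Total exposure: 6 + 1 + 7 + 5 + 3 + 5 + 1 + 4 + 7 = 39 days.
After the first batch: Gamma(6 + 242, 5 + 39) = Gamma(248, 44).
Total count: 2 + 4 + 4 + 2 + 2 + 4 + 0 = 18.
Total exposure: 7 days.
After the second batch: Gamma(248 + 18, 44 + 7) = Gamma(266, 51).

51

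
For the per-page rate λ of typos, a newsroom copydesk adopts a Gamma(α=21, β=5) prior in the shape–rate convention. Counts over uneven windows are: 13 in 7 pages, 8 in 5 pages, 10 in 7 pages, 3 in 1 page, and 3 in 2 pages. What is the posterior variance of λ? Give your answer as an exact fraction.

Total count: 13 + 8 + 10 + 3 + 3 = 37.
Total exposure: 7 + 5 + 7 + 1 + 2 = 22 pages.
Conjugate update: add total count to the shape and total exposure to the rate, giving Gamma(58, 27).
Posterior variance = α'/β'² = 58/729.

58/729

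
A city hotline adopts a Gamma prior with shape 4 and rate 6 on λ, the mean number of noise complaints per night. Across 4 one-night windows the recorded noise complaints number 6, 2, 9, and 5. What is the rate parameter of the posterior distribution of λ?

Total count: 6 + 2 + 9 + 5 = 22.
Total exposure: 4 nights.
Posterior: α' = 4 + 22 = 26, β' = 6 + 4 = 10.

10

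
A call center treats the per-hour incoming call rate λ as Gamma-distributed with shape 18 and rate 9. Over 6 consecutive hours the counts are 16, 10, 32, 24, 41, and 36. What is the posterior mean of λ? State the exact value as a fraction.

Total count: 16 + 10 + 32 + 24 + 41 + 36 = 159.
Total exposure: 6 hours.
By Gamma–Poisson conjugacy, the posterior is Gamma(α + Σx, β + Σt) = Gamma(18 + 159, 9 + 6) = Gamma(177, 15).
Posterior mean = α'/β' = 177/15 = 59/5.

59/5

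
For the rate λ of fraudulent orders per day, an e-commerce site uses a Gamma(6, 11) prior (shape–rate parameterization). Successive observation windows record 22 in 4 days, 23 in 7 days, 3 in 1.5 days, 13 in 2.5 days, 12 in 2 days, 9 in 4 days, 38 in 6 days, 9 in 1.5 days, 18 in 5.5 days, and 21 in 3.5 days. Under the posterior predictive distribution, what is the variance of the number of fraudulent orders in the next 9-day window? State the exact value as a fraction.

360180/9409

Total count: 22 + 23 + 3 + 13 + 12 + 9 + 38 + 9 + 18 + 21 = 168.
Total exposure: 4 + 7 + 1.5 + 2.5 + 2 + 4 + 6 + 1.5 + 5.5 + 3.5 = 37.5 days.
Gamma(α, β) with Poisson data over total exposure Σt gives posterior Gamma(α+Σx, β+Σt) = Gamma(174, 97/2).
The posterior predictive for a window of length T is Negative Binomial with variance T·α'·(β'+T)/β'² = 9·174·(115/2)/(9409/4) = 360180/9409.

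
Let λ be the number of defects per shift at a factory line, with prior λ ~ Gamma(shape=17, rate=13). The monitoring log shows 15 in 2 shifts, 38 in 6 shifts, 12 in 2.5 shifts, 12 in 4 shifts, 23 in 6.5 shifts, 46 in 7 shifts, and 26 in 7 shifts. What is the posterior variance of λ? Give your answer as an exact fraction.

Total count: 15 + 38 + 12 + 12 + 23 + 46 + 26 = 172.
Total exposure: 2 + 6 + 2.5 + 4 + 6.5 + 7 + 7 = 35 shifts.
The Gamma prior is conjugate for the Poisson rate, so λ | data ~ Gamma(17+172, 13+35) = Gamma(189, 48).
Posterior variance = α'/β'² = 189/2304 = 21/256.

21/256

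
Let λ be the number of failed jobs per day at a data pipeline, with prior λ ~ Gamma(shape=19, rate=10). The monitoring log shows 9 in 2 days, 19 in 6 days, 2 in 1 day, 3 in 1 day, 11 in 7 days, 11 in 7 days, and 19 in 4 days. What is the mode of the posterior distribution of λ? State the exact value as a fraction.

46/19

Total count: 9 + 19 + 2 + 3 + 11 + 11 + 19 = 74.
Total exposure: 2 + 6 + 1 + 1 + 7 + 7 + 4 = 28 days.
By Gamma–Poisson conjugacy, the posterior is Gamma(α + Σx, β + Σt) = Gamma(19 + 74, 10 + 28) = Gamma(93, 38).
Posterior mode = (α'−1)/β' = 92/38 = 46/19.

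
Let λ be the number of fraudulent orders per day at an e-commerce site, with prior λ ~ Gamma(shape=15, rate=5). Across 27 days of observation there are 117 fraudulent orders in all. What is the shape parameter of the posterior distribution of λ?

132

Total count 117 over total exposure 27 days.
Posterior: α' = 15 + 117 = 132, β' = 5 + 27 = 32.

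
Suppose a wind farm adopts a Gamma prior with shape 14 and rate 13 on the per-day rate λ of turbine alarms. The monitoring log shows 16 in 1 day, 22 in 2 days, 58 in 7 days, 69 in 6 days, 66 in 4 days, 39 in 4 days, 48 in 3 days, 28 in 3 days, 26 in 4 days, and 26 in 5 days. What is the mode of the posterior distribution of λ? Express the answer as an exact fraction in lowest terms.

Total count: 16 + 22 + 58 + 69 + 66 + 39 + 48 + 28 + 26 + 26 = 398.
Total exposure: 1 + 2 + 7 + 6 + 4 + 4 + 3 + 3 + 4 + 5 = 39 days.
Conjugate update: add total count to the shape and total exposure to the rate, giving Gamma(412, 52).
Posterior mode = (α'−1)/β' = 411/52.

411/52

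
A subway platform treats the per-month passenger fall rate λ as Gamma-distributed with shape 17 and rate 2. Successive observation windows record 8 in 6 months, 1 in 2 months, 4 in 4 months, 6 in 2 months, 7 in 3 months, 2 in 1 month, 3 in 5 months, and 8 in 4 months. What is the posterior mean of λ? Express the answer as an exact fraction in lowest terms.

Total count: 8 + 1 + 4 + 6 + 7 + 2 + 3 + 8 = 39.
Total exposure: 6 + 2 + 4 + 2 + 3 + 1 + 5 + 4 = 27 months.
Posterior: α' = 17 + 39 = 56, β' = 2 + 27 = 29.
Posterior mean = α'/β' = 56/29.

56/29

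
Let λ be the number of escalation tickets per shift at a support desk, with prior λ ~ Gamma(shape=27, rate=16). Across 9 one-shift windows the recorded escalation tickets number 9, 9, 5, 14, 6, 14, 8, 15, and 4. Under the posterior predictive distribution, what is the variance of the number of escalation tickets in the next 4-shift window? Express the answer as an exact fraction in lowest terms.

Total count: 9 + 9 + 5 + 14 + 6 + 14 + 8 + 15 + 4 = 84.
Total exposure: 9 shifts.
Gamma(α, β) with Poisson data over total exposure Σt gives posterior Gamma(α+Σx, β+Σt) = Gamma(111, 25).
The posterior predictive for a window of length T is Negative Binomial with variance T·α'·(β'+T)/β'² = 4·111·29/625 = 12876/625.

12876/625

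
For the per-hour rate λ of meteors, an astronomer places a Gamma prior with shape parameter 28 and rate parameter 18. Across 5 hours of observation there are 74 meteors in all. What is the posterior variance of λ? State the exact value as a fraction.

102/529

Total count 74 over total exposure 5 hours.
The Gamma prior is conjugate for the Poisson rate, so λ | data ~ Gamma(28+74, 18+5) = Gamma(102, 23).
Posterior variance = α'/β'² = 102/529.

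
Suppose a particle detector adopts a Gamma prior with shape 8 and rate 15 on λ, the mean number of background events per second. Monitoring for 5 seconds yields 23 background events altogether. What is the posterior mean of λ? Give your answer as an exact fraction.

Total count 23 over total exposure 5 seconds.
Gamma(α, β) with Poisson data over total exposure Σt gives posterior Gamma(α+Σx, β+Σt) = Gamma(31, 20).
Posterior mean = α'/β' = 31/20.

31/20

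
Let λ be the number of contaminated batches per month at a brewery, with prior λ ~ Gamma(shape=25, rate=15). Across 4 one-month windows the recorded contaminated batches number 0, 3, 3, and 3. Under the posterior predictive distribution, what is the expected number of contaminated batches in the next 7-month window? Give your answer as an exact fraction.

Total count: 0 + 3 + 3 + 3 = 9.
Total exposure: 4 months.
By Gamma–Poisson conjugacy, the posterior is Gamma(α + Σx, β + Σt) = Gamma(25 + 9, 15 + 4) = Gamma(34, 19).
Predictive mean over a 7-month window = T·E[λ|data] = 7·34/19 = 238/19.

238/19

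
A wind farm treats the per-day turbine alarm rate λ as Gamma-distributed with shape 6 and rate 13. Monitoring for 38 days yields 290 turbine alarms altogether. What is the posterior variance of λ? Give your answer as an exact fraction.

Total count 290 over total exposure 38 days.
Conjugate update: add total count to the shape and total exposure to the rate, giving Gamma(296, 51).
Posterior variance = α'/β'² = 296/2601.

296/2601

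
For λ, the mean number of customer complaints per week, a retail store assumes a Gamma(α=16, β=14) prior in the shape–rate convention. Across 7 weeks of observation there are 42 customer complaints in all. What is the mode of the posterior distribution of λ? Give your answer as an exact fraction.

19/7

Total count 42 over total exposure 7 weeks.
The Gamma prior is conjugate for the Poisson rate, so λ | data ~ Gamma(16+42, 14+7) = Gamma(58, 21).
Posterior mode = (α'−1)/β' = 57/21 = 19/7.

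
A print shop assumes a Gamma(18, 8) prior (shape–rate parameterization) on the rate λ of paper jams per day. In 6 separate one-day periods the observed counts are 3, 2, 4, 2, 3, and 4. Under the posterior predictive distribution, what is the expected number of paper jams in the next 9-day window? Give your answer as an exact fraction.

Total count: 3 + 2 + 4 + 2 + 3 + 4 = 18.
Total exposure: 6 days.
Conjugate update: add total count to the shape and total exposure to the rate, giving Gamma(36, 14).
Predictive mean over a 9-day window = T·E[λ|data] = 9·36/14 = 162/7.

162/7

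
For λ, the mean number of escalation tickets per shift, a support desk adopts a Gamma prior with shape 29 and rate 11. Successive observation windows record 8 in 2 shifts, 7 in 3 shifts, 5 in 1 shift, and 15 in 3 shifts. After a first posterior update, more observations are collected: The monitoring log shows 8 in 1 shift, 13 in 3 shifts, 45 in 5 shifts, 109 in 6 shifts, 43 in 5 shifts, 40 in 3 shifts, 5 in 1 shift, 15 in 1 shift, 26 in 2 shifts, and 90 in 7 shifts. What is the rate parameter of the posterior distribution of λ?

Total count: 8 + 7 + 5 + 15 = 35.
Total exposure: 2 + 3 + 1 + 3 = 9 shifts.
After the first batch: Gamma(29 + 35, 11 + 9) = Gamma(64, 20).
Total count: 8 + 13 + 45 + 109 + 43 + 40 + 5 + 15 + 26 + 90 = 394.
Total exposure: 1 + 3 + 5 + 6 + 5 + 3 + 1 + 1 + 2 + 7 = 34 shifts.
After the second batch: Gamma(64 + 394, 20 + 34) = Gamma(458, 54).

54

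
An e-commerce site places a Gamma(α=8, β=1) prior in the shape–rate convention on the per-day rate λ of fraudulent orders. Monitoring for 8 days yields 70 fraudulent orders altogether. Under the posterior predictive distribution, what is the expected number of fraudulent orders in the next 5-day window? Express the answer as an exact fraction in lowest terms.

130/3

Total count 70 over total exposure 8 days.
Posterior: α' = 8 + 70 = 78, β' = 1 + 8 = 9.
Predictive mean over a 5-day window = T·E[λ|data] = 5·78/9 = 130/3.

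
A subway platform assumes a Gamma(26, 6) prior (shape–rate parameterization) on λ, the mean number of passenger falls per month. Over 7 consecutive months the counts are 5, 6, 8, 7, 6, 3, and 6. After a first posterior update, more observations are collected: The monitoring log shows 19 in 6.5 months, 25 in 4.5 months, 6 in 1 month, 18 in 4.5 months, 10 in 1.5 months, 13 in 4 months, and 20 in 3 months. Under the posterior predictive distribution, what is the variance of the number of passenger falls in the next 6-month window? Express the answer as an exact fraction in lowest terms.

Total count: 5 + 6 + 8 + 7 + 6 + 3 + 6 = 41.
Total exposure: 7 months.
After the first batch: Gamma(26 + 41, 6 + 7) = Gamma(67, 13).
Total count: 19 + 25 + 6 + 18 + 10 + 13 + 20 = 111.
Total exposure: 6.5 + 4.5 + 1 + 4.5 + 1.5 + 4 + 3 = 25 months.
After the second batch: Gamma(67 + 111, 13 + 25) = Gamma(178, 38).
The posterior predictive for a window of length T is Negative Binomial with variance T·α'·(β'+T)/β'² = 6·178·44/1444 = 11748/361.

11748/361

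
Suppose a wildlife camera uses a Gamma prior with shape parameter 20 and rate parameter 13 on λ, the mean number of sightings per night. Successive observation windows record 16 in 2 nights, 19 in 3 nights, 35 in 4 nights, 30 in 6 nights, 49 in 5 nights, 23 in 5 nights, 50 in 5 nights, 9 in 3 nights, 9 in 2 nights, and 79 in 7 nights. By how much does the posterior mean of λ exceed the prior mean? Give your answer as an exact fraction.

Total count: 16 + 19 + 35 + 30 + 49 + 23 + 50 + 9 + 9 + 79 = 319.
Total exposure: 2 + 3 + 4 + 6 + 5 + 5 + 5 + 3 + 2 + 7 = 42 nights.
Posterior: α' = 20 + 319 = 339, β' = 13 + 42 = 55.
Posterior mean = 339/55 = 339/55; prior mean = 20/13 = 20/13. Difference = 339/55 − 20/13 = 3307/715.

3307/715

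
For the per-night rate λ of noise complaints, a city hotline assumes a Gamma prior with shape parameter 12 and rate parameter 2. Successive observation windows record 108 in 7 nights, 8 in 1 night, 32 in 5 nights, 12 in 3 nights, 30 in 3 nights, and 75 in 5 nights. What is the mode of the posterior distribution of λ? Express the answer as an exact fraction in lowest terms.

Total count: 108 + 8 + 32 + 12 + 30 + 75 = 265.
Total exposure: 7 + 1 + 5 + 3 + 3 + 5 = 24 nights.
By Gamma–Poisson conjugacy, the posterior is Gamma(α + Σx, β + Σt) = Gamma(12 + 265, 2 + 24) = Gamma(277, 26).
Posterior mode = (α'−1)/β' = 276/26 = 138/13.

138/13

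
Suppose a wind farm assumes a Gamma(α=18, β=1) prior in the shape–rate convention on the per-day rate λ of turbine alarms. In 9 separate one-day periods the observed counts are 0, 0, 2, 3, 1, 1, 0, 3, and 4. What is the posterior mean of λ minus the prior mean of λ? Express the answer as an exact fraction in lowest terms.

-74/5

Total count: 0 + 0 + 2 + 3 + 1 + 1 + 0 + 3 + 4 = 14.
Total exposure: 9 days.
Conjugate update: add total count to the shape and total exposure to the rate, giving Gamma(32, 10).
Posterior mean = 32/10 = 16/5; prior mean = 18/1 = 18. Difference = 16/5 − 18 = -74/5.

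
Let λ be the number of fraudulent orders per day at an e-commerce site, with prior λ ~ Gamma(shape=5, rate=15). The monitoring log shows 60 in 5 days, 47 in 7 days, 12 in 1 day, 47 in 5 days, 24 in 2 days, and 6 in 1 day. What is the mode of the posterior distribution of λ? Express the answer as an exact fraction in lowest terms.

50/9

Total count: 60 + 47 + 12 + 47 + 24 + 6 = 196.
Total exposure: 5 + 7 + 1 + 5 + 2 + 1 = 21 days.
Posterior: α' = 5 + 196 = 201, β' = 15 + 21 = 36.
Posterior mode = (α'−1)/β' = 200/36 = 50/9.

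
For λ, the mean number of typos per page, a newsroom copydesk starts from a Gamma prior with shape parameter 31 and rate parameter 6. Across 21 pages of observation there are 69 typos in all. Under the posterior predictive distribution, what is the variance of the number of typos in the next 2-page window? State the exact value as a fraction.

5800/729

Total count 69 over total exposure 21 pages.
Gamma(α, β) with Poisson data over total exposure Σt gives posterior Gamma(α+Σx, β+Σt) = Gamma(100, 27).
The posterior predictive for a window of length T is Negative Binomial with variance T·α'·(β'+T)/β'² = 2·100·29/729 = 5800/729.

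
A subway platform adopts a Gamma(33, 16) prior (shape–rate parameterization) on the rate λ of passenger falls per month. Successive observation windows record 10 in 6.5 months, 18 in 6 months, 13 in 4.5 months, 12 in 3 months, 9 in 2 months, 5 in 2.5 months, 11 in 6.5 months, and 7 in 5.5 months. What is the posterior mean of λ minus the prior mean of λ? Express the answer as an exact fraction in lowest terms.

Total count: 10 + 18 + 13 + 12 + 9 + 5 + 11 + 7 = 85.
Total exposure: 6.5 + 6 + 4.5 + 3 + 2 + 2.5 + 6.5 + 5.5 = 36.5 months.
Posterior: α' = 33 + 85 = 118, β' = 16 + 36.5 = 105/2.
Posterior mean = 118/(105/2) = 236/105; prior mean = 33/16 = 33/16. Difference = 236/105 − 33/16 = 311/1680.

311/1680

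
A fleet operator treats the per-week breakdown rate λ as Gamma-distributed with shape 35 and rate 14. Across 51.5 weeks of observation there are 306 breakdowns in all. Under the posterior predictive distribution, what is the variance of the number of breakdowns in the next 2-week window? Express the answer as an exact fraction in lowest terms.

Total count 306 over total exposure 51.5 weeks.
Gamma(α, β) with Poisson data over total exposure Σt gives posterior Gamma(α+Σx, β+Σt) = Gamma(341, 131/2).
The posterior predictive for a window of length T is Negative Binomial with variance T·α'·(β'+T)/β'² = 2·341·(135/2)/(17161/4) = 184140/17161.

184140/17161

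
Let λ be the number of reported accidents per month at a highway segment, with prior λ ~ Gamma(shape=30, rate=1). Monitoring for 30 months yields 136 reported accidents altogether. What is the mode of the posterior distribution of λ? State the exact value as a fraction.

165/31

Total count 136 over total exposure 30 months.
Gamma(α, β) with Poisson data over total exposure Σt gives posterior Gamma(α+Σx, β+Σt) = Gamma(166, 31).
Posterior mode = (α'−1)/β' = 165/31.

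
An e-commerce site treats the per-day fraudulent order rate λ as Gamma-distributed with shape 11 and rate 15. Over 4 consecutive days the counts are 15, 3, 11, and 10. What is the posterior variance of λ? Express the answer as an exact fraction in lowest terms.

Total count: 15 + 3 + 11 + 10 = 39.
Total exposure: 4 days.
Posterior: α' = 11 + 39 = 50, β' = 15 + 4 = 19.
Posterior variance = α'/β'² = 50/361.

50/361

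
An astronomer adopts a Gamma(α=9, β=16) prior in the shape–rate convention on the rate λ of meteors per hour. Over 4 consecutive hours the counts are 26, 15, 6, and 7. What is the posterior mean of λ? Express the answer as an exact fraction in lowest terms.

63/20

Total count: 26 + 15 + 6 + 7 = 54.
Total exposure: 4 hours.
Conjugate update: add total count to the shape and total exposure to the rate, giving Gamma(63, 20).
Posterior mean = α'/β' = 63/20.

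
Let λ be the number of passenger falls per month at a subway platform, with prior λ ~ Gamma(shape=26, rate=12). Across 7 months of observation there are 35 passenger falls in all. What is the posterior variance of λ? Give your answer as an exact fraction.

Total count 35 over total exposure 7 months.
Gamma(α, β) with Poisson data over total exposure Σt gives posterior Gamma(α+Σx, β+Σt) = Gamma(61, 19).
Posterior variance = α'/β'² = 61/361.

61/361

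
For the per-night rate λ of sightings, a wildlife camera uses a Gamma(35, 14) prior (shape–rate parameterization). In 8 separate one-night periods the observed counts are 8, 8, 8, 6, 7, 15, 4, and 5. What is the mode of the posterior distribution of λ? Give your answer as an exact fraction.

Total count: 8 + 8 + 8 + 6 + 7 + 15 + 4 + 5 = 61.
Total exposure: 8 nights.
Gamma(α, β) with Poisson data over total exposure Σt gives posterior Gamma(α+Σx, β+Σt) = Gamma(96, 22).
Posterior mode = (α'−1)/β' = 95/22.

95/22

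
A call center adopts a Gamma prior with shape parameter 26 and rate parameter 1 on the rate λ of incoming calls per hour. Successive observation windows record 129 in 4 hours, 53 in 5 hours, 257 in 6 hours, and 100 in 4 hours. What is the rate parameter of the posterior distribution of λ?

Total count: 129 + 53 + 257 + 100 = 539.
Total exposure: 4 + 5 + 6 + 4 = 19 hours.
Gamma(α, β) with Poisson data over total exposure Σt gives posterior Gamma(α+Σx, β+Σt) = Gamma(565, 20).

20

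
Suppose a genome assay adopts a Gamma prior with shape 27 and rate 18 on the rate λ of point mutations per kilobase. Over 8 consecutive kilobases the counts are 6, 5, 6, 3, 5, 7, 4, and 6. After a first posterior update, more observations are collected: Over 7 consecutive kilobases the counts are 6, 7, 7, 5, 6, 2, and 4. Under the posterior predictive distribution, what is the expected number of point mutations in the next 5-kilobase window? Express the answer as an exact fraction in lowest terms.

530/33

Total count: 6 + 5 + 6 + 3 + 5 + 7 + 4 + 6 = 42.
Total exposure: 8 kilobases.
After the first batch: Gamma(27 + 42, 18 + 8) = Gamma(69, 26).
Total count: 6 + 7 + 7 + 5 + 6 + 2 + 4 = 37.
Total exposure: 7 kilobases.
After the second batch: Gamma(69 + 37, 26 + 7) = Gamma(106, 33).
Predictive mean over a 5-kilobase window = T·E[λ|data] = 5·106/33 = 530/33.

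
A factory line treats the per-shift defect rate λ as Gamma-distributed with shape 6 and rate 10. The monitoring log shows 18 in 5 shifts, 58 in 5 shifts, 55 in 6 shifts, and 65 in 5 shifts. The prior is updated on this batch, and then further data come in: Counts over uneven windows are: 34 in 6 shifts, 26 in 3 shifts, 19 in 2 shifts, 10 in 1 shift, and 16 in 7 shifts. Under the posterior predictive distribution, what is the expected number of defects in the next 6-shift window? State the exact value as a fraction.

921/25

Total count: 18 + 58 + 55 + 65 = 196.
Total exposure: 5 + 5 + 6 + 5 = 21 shifts.
After the first batch: Gamma(6 + 196, 10 + 21) = Gamma(202, 31).
Total count: 34 + 26 + 19 + 10 + 16 = 105.
Total exposure: 6 + 3 + 2 + 1 + 7 = 19 shifts.
After the second batch: Gamma(202 + 105, 31 + 19) = Gamma(307, 50).
Predictive mean over a 6-shift window = T·E[λ|data] = 6·307/50 = 921/25.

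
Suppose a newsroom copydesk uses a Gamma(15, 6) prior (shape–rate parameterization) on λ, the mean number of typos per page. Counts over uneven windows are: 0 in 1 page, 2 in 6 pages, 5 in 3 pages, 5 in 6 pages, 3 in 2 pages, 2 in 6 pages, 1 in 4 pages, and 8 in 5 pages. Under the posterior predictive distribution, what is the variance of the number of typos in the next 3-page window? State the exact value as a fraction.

574/169

Total count: 0 + 2 + 5 + 5 + 3 + 2 + 1 + 8 = 26.
Total exposure: 1 + 6 + 3 + 6 + 2 + 6 + 4 + 5 = 33 pages.
Conjugate update: add total count to the shape and total exposure to the rate, giving Gamma(41, 39).
The posterior predictive for a window of length T is Negative Binomial with variance T·α'·(β'+T)/β'² = 3·41·42/1521 = 574/169.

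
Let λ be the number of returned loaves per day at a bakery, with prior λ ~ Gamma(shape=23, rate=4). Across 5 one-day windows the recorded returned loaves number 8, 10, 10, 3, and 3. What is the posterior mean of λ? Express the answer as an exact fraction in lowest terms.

19/3

Total count: 8 + 10 + 10 + 3 + 3 = 34.
Total exposure: 5 days.
By Gamma–Poisson conjugacy, the posterior is Gamma(α + Σx, β + Σt) = Gamma(23 + 34, 4 + 5) = Gamma(57, 9).
Posterior mean = α'/β' = 57/9 = 19/3.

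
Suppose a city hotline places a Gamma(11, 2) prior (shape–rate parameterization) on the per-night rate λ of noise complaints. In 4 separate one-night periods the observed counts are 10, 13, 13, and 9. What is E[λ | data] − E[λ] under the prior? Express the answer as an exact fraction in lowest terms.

23/6

Total count: 10 + 13 + 13 + 9 = 45.
Total exposure: 4 nights.
Gamma(α, β) with Poisson data over total exposure Σt gives posterior Gamma(α+Σx, β+Σt) = Gamma(56, 6).
Posterior mean = 56/6 = 28/3; prior mean = 11/2 = 11/2. Difference = 28/3 − 11/2 = 23/6.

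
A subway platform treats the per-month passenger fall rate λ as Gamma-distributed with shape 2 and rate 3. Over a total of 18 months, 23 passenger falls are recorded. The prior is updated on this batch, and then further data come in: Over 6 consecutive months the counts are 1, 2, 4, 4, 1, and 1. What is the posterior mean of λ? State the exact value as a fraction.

Total count 23 over total exposure 18 months.
After the first batch: Gamma(2 + 23, 3 + 18) = Gamma(25, 21).
Total count: 1 + 2 + 4 + 4 + 1 + 1 = 13.
Total exposure: 6 months.
After the second batch: Gamma(25 + 13, 21 + 6) = Gamma(38, 27).
Posterior mean = α'/β' = 38/27.

38/27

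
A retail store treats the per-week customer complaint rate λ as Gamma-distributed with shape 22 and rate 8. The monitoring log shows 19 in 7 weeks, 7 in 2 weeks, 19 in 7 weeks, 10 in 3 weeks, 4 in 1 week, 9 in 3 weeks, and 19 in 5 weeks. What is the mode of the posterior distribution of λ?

Total count: 19 + 7 + 19 + 10 + 4 + 9 + 19 = 87.
Total exposure: 7 + 2 + 7 + 3 + 1 + 3 + 5 = 28 weeks.
By Gamma–Poisson conjugacy, the posterior is Gamma(α + Σx, β + Σt) = Gamma(22 + 87, 8 + 28) = Gamma(109, 36).
Posterior mode = (α'−1)/β' = 108/36 = 3.

3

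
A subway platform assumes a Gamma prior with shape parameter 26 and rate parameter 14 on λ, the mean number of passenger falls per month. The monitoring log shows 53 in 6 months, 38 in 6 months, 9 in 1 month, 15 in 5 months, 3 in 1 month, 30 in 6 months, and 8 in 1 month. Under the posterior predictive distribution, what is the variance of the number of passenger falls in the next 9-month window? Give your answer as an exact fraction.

Total count: 53 + 38 + 9 + 15 + 3 + 30 + 8 = 156.
Total exposure: 6 + 6 + 1 + 5 + 1 + 6 + 1 = 26 months.
The Gamma prior is conjugate for the Poisson rate, so λ | data ~ Gamma(26+156, 14+26) = Gamma(182, 40).
The posterior predictive for a window of length T is Negative Binomial with variance T·α'·(β'+T)/β'² = 9·182·49/1600 = 40131/800.

40131/800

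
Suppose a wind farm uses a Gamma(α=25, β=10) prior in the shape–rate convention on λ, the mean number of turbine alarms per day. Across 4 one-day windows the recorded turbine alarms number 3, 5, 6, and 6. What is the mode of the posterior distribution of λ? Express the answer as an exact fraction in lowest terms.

Total count: 3 + 5 + 6 + 6 = 20.
Total exposure: 4 days.
Conjugate update: add total count to the shape and total exposure to the rate, giving Gamma(45, 14).
Posterior mode = (α'−1)/β' = 44/14 = 22/7.

22/7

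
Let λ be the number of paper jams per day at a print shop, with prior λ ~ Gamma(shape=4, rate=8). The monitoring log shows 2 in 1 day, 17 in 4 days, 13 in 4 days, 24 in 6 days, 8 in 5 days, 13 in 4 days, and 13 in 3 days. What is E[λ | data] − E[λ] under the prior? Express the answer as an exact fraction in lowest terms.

153/70

Total count: 2 + 17 + 13 + 24 + 8 + 13 + 13 = 90.
Total exposure: 1 + 4 + 4 + 6 + 5 + 4 + 3 = 27 days.
The Gamma prior is conjugate for the Poisson rate, so λ | data ~ Gamma(4+90, 8+27) = Gamma(94, 35).
Posterior mean = 94/35 = 94/35; prior mean = 4/8 = 1/2. Difference = 94/35 − 1/2 = 153/70.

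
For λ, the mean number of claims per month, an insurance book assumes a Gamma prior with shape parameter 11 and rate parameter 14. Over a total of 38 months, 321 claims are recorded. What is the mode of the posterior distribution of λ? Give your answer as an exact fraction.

Total count 321 over total exposure 38 months.
Posterior: α' = 11 + 321 = 332, β' = 14 + 38 = 52.
Posterior mode = (α'−1)/β' = 331/52.

331/52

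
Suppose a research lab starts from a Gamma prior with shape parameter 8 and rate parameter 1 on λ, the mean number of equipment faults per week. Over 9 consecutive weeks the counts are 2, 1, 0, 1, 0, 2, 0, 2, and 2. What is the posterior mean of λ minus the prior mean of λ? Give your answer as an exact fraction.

Total count: 2 + 1 + 0 + 1 + 0 + 2 + 0 + 2 + 2 = 10.
Total exposure: 9 weeks.
Conjugate update: add total count to the shape and total exposure to the rate, giving Gamma(18, 10).
Posterior mean = 18/10 = 9/5; prior mean = 8/1 = 8. Difference = 9/5 − 8 = -31/5.

-31/5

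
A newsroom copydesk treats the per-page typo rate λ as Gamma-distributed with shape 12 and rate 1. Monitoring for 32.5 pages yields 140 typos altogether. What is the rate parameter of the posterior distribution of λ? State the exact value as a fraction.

67/2

Total count 140 over total exposure 32.5 pages.
The Gamma prior is conjugate for the Poisson rate, so λ | data ~ Gamma(12+140, 1+32.5) = Gamma(152, 67/2).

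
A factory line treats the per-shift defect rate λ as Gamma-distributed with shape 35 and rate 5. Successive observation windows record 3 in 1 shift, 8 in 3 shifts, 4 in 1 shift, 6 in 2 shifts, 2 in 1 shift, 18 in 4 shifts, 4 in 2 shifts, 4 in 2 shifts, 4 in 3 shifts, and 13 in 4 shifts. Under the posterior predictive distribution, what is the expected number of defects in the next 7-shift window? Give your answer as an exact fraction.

Total count: 3 + 8 + 4 + 6 + 2 + 18 + 4 + 4 + 4 + 13 = 66.
Total exposure: 1 + 3 + 1 + 2 + 1 + 4 + 2 + 2 + 3 + 4 = 23 shifts.
Gamma(α, β) with Poisson data over total exposure Σt gives posterior Gamma(α+Σx, β+Σt) = Gamma(101, 28).
Predictive mean over a 7-shift window = T·E[λ|data] = 7·101/28 = 101/4.

101/4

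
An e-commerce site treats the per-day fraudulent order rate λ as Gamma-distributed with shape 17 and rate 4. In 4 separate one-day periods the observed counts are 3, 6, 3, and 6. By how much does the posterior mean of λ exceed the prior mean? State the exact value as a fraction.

Total count: 3 + 6 + 3 + 6 = 18.
Total exposure: 4 days.
Gamma(α, β) with Poisson data over total exposure Σt gives posterior Gamma(α+Σx, β+Σt) = Gamma(35, 8).
Posterior mean = 35/8 = 35/8; prior mean = 17/4 = 17/4. Difference = 35/8 − 17/4 = 1/8.

1/8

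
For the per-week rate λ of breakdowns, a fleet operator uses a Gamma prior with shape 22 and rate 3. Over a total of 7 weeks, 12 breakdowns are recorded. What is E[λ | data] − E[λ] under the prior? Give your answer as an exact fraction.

-59/15

Total count 12 over total exposure 7 weeks.
Posterior: α' = 22 + 12 = 34, β' = 3 + 7 = 10.
Posterior mean = 34/10 = 17/5; prior mean = 22/3 = 22/3. Difference = 17/5 − 22/3 = -59/15.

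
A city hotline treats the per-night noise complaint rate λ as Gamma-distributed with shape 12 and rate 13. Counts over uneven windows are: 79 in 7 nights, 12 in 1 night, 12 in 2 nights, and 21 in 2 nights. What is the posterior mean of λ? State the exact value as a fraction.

Total count: 79 + 12 + 12 + 21 = 124.
Total exposure: 7 + 1 + 2 + 2 = 12 nights.
Conjugate update: add total count to the shape and total exposure to the rate, giving Gamma(136, 25).
Posterior mean = α'/β' = 136/25.

136/25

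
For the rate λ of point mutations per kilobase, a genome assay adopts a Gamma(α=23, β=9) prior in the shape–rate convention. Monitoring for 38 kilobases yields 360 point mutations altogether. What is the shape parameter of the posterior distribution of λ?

Total count 360 over total exposure 38 kilobases.
Gamma(α, β) with Poisson data over total exposure Σt gives posterior Gamma(α+Σx, β+Σt) = Gamma(383, 47).

383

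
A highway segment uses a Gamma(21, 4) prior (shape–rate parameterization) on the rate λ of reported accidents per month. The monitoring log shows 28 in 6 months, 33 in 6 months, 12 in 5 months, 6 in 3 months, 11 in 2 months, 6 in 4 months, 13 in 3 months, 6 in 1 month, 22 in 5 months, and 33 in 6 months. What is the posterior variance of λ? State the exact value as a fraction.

Total count: 28 + 33 + 12 + 6 + 11 + 6 + 13 + 6 + 22 + 33 = 170.
Total exposure: 6 + 6 + 5 + 3 + 2 + 4 + 3 + 1 + 5 + 6 = 41 months.
Posterior: α' = 21 + 170 = 191, β' = 4 + 41 = 45.
Posterior variance = α'/β'² = 191/2025.

191/2025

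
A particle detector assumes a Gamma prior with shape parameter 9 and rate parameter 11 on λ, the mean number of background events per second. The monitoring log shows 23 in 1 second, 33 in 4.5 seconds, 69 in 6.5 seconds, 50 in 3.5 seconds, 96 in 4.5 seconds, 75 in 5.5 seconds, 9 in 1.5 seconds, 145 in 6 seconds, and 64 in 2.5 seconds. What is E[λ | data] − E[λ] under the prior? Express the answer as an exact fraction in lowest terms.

Total count: 23 + 33 + 69 + 50 + 96 + 75 + 9 + 145 + 64 = 564.
Total exposure: 1 + 4.5 + 6.5 + 3.5 + 4.5 + 5.5 + 1.5 + 6 + 2.5 = 35.5 seconds.
Posterior: α' = 9 + 564 = 573, β' = 11 + 35.5 = 93/2.
Posterior mean = 573/(93/2) = 382/31; prior mean = 9/11 = 9/11. Difference = 382/31 − 9/11 = 3923/341.

3923/341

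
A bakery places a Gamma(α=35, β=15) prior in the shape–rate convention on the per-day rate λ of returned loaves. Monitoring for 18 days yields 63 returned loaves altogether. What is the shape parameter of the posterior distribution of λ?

Total count 63 over total exposure 18 days.
The Gamma prior is conjugate for the Poisson rate, so λ | data ~ Gamma(35+63, 15+18) = Gamma(98, 33).

98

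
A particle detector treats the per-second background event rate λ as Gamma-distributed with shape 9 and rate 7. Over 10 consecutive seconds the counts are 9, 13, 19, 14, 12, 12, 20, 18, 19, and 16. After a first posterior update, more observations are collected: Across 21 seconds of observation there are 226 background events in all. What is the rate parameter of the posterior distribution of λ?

38

Total count: 9 + 13 + 19 + 14 + 12 + 12 + 20 + 18 + 19 + 16 = 152.
Total exposure: 10 seconds.
After the first batch: Gamma(9 + 152, 7 + 10) = Gamma(161, 17).
Total count 226 over total exposure 21 seconds.
After the second batch: Gamma(161 + 226, 17 + 21) = Gamma(387, 38).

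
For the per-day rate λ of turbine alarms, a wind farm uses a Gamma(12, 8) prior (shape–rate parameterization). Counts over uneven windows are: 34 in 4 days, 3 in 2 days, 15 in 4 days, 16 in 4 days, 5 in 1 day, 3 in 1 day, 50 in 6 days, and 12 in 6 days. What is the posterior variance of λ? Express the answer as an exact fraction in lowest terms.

25/216

Total count: 34 + 3 + 15 + 16 + 5 + 3 + 50 + 12 = 138.
Total exposure: 4 + 2 + 4 + 4 + 1 + 1 + 6 + 6 = 28 days.
By Gamma–Poisson conjugacy, the posterior is Gamma(α + Σx, β + Σt) = Gamma(12 + 138, 8 + 28) = Gamma(150, 36).
Posterior variance = α'/β'² = 150/1296 = 25/216.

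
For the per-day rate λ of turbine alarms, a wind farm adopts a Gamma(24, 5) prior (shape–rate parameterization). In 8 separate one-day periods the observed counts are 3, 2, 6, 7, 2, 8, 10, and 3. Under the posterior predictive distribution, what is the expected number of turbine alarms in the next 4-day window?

Total count: 3 + 2 + 6 + 7 + 2 + 8 + 10 + 3 = 41.
Total exposure: 8 days.
By Gamma–Poisson conjugacy, the posterior is Gamma(α + Σx, β + Σt) = Gamma(24 + 41, 5 + 8) = Gamma(65, 13).
Predictive mean over a 4-day window = T·E[λ|data] = 4·65/13 = 20.

20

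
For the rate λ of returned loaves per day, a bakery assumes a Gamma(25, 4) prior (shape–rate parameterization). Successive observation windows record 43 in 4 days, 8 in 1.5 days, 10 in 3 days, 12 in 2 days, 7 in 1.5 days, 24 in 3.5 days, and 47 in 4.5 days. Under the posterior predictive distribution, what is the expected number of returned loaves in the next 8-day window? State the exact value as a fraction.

Total count: 43 + 8 + 10 + 12 + 7 + 24 + 47 = 151.
Total exposure: 4 + 1.5 + 3 + 2 + 1.5 + 3.5 + 4.5 = 20 days.
By Gamma–Poisson conjugacy, the posterior is Gamma(α + Σx, β + Σt) = Gamma(25 + 151, 4 + 20) = Gamma(176, 24).
Predictive mean over an 8-day window = T·E[λ|data] = 8·176/24 = 176/3.

176/3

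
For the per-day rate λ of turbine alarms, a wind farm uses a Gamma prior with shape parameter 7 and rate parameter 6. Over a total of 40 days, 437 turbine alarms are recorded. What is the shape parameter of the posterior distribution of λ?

Total count 437 over total exposure 40 days.
The Gamma prior is conjugate for the Poisson rate, so λ | data ~ Gamma(7+437, 6+40) = Gamma(444, 46).

444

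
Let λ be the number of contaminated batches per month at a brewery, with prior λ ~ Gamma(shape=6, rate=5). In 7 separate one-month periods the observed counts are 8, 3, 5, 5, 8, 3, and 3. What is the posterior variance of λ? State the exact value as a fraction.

Total count: 8 + 3 + 5 + 5 + 8 + 3 + 3 = 35.
Total exposure: 7 months.
Posterior: α' = 6 + 35 = 41, β' = 5 + 7 = 12.
Posterior variance = α'/β'² = 41/144.

41/144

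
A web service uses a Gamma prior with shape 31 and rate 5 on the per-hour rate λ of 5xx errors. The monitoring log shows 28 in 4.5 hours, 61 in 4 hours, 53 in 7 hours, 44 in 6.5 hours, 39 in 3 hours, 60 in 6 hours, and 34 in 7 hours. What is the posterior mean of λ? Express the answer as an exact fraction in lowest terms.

350/43

Total count: 28 + 61 + 53 + 44 + 39 + 60 + 34 = 319.
Total exposure: 4.5 + 4 + 7 + 6.5 + 3 + 6 + 7 = 38 hours.
Conjugate update: add total count to the shape and total exposure to the rate, giving Gamma(350, 43).
Posterior mean = α'/β' = 350/43.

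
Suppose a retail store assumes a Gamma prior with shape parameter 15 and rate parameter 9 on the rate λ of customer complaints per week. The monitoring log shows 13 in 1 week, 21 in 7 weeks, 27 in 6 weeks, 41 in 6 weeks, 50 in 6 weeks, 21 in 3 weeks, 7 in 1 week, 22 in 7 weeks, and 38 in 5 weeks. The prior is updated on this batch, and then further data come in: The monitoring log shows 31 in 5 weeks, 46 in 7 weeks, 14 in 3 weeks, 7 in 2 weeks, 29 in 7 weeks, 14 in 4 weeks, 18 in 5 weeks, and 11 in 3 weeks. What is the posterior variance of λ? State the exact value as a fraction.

Total count: 13 + 21 + 27 + 41 + 50 + 21 + 7 + 22 + 38 = 240.
Total exposure: 1 + 7 + 6 + 6 + 6 + 3 + 1 + 7 + 5 = 42 weeks.
After the first batch: Gamma(15 + 240, 9 + 42) = Gamma(255, 51).
Total count: 31 + 46 + 14 + 7 + 29 + 14 + 18 + 11 = 170.
Total exposure: 5 + 7 + 3 + 2 + 7 + 4 + 5 + 3 = 36 weeks.
After the second batch: Gamma(255 + 170, 51 + 36) = Gamma(425, 87).
Posterior variance = α'/β'² = 425/7569.

425/7569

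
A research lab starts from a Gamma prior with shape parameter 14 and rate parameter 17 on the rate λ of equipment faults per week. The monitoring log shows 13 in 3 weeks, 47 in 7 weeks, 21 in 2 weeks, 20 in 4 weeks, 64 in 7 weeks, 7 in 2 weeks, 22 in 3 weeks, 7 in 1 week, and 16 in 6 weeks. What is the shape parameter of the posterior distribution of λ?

Total count: 13 + 47 + 21 + 20 + 64 + 7 + 22 + 7 + 16 = 217.
Total exposure: 3 + 7 + 2 + 4 + 7 + 2 + 3 + 1 + 6 = 35 weeks.
Conjugate update: add total count to the shape and total exposure to the rate, giving Gamma(231, 52).

231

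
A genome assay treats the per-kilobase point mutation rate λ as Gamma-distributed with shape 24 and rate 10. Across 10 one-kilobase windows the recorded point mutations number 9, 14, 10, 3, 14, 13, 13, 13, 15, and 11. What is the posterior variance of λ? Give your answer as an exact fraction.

139/400

Total count: 9 + 14 + 10 + 3 + 14 + 13 + 13 + 13 + 15 + 11 = 115.
Total exposure: 10 kilobases.
Posterior: α' = 24 + 115 = 139, β' = 10 + 10 = 20.
Posterior variance = α'/β'² = 139/400.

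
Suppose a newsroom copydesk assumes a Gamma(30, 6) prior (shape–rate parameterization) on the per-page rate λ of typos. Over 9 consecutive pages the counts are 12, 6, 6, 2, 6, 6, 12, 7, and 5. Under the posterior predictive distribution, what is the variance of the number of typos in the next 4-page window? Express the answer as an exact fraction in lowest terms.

Total count: 12 + 6 + 6 + 2 + 6 + 6 + 12 + 7 + 5 = 62.
Total exposure: 9 pages.
The Gamma prior is conjugate for the Poisson rate, so λ | data ~ Gamma(30+62, 6+9) = Gamma(92, 15).
The posterior predictive for a window of length T is Negative Binomial with variance T·α'·(β'+T)/β'² = 4·92·19/225 = 6992/225.

6992/225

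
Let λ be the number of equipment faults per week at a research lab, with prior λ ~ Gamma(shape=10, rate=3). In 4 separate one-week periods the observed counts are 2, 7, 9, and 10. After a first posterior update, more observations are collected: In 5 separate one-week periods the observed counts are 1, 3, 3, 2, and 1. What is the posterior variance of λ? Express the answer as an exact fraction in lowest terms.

Total count: 2 + 7 + 9 + 10 = 28.
Total exposure: 4 weeks.
After the first batch: Gamma(10 + 28, 3 + 4) = Gamma(38, 7).
Total count: 1 + 3 + 3 + 2 + 1 = 10.
Total exposure: 5 weeks.
After the second batch: Gamma(38 + 10, 7 + 5) = Gamma(48, 12).
Posterior variance = α'/β'² = 48/144 = 1/3.

1/3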